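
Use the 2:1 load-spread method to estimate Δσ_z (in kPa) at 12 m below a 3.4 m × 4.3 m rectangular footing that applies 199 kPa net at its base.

Δσ_z ≈ 11.6 kPa

By the 2:1 method the load spreads at 1 horizontal : 2 vertical, so at depth z the loaded area has grown by z in each plan dimension:
Δσ = qBL/((B+z)(L+z)) = 199×3.4×4.3/((3.4+12)(4.3+12)) = 11.59 kPa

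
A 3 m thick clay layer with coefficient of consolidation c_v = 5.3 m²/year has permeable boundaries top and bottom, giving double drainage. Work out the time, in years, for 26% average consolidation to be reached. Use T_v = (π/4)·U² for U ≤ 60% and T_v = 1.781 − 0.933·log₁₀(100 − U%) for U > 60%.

Drainage path length: H_d = H/2 = 1.5 m (double drainage).
U ≤ 60%: T_v = (π/4)·U² = (π/4)×0.26² = 0.053093.
t = T_v·H_d²/c_v = 0.053093×1.5²/5.3 = 0.02254 years.

t ≈ 0.0225 years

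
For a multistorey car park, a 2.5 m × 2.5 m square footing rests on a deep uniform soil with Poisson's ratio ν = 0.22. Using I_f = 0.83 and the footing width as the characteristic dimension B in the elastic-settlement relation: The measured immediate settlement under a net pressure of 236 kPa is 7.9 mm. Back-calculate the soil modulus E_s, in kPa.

E_s ≈ 59000 kPa

S_e = q·B·(1−ν²)/E_s · I_f  ⇒  E_s = q·B·(1−ν²)·I_f / S_e.
E_s = 236 × 2.5 × 0.9516 × 0.83 / 0.0079 = 58990 kPa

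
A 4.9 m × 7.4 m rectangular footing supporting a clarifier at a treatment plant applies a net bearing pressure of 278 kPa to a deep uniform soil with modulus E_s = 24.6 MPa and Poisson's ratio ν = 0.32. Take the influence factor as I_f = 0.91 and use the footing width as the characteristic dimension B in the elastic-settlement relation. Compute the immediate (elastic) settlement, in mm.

Immediate (elastic) settlement: S_e = q·B·(1−ν²)/E_s · I_f.
E_s = 24.6 MPa = 24600 kPa.
S_e = 278 × 4.9 × (1 − 0.32²) / 24600 × 0.91
    = 278 × 4.9 × 0.8976 / 24600 × 0.91
    = 0.04523 m = 45.23 mm

S_e ≈ 45.2 mm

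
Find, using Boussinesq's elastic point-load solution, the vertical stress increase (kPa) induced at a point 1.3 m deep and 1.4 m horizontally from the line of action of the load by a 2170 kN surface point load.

Δσ_z ≈ 89.4 kPa

Boussinesq vertical stress below a point load on an elastic half-space:
Δσ_z = 3P/(2πz²) · [1 + (r/z)²]^(−5/2)
r/z = 1.4/1.3 = 1.0769; [1+(r/z)²]^(−5/2) = 0.14588.
Δσ_z = 3×2170/(2π×1.3²) × 0.14588 = 613.08 × 0.14588 = 89.44 kPa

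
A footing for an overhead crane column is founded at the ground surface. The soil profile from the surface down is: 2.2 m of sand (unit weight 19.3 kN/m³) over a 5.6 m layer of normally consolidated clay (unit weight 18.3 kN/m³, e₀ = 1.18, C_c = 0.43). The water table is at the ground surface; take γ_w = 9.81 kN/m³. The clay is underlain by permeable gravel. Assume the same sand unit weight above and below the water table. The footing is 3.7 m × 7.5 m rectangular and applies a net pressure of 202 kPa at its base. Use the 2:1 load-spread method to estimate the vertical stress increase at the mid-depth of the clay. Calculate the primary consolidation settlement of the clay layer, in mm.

Mid-depth of clay below the ground surface: z = 2.2 + 5.6/2 = 5 m.
Total vertical stress at mid-clay: σ_v = 19.3×2.2 + 18.3×2.8 = 93.7 kPa.
Pore pressure: u = 9.81×(5 − 0) = 49.05 kPa.
Initial effective stress: σ'_0 = σ_v − u = 93.7 − 49.05 = 44.65 kPa.
Stress increase at mid-clay by the 2:1 spreading method:
Δσ = qBL/((B+z)(L+z)) = 202×3.7×7.5/((3.7+5)(7.5+5)) = 51.545 kPa
Final effective stress: σ'_f = σ'_0 + Δσ = 44.65 + 51.545 = 96.195 kPa.
Normally consolidated clay, so the full stress increment lies on the virgin compression line:
S_c = C_c·H/(1+e₀)·log₁₀(σ'_f/σ'_0) = 0.43×5.6/(1+1.18)×log₁₀(96.195/44.65)
    = 1.1046 × 0.33333 = 0.3682 m

S_c ≈ 368 mm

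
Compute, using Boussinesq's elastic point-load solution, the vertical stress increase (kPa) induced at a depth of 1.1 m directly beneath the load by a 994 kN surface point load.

Δσ_z ≈ 392 kPa

Boussinesq vertical stress below a point load on an elastic half-space:
Δσ_z = 3P/(2πz²) · [1 + (r/z)²]^(−5/2)
r/z = 0/1.1 = 0; [1+(r/z)²]^(−5/2) = 1.
Δσ_z = 3×994/(2π×1.1²) × 1 = 392.23 × 1 = 392.2 kPa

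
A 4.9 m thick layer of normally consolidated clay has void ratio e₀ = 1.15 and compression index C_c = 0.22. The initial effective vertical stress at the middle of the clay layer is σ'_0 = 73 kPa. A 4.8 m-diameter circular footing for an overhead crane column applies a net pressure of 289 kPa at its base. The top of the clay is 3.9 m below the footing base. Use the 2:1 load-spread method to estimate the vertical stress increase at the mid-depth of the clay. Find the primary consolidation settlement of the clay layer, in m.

S_c ≈ 0.12 m

Mid-depth of clay below the footing base: z = 3.9 + 4.9/2 = 6.35 m.
Stress increase at mid-clay by the 2:1 spreading method:
Δσ ≈ qD²/(D+z)² = 289×4.8²/(4.8+6.35)² = 53.559 kPa
Final effective stress: σ'_f = σ'_0 + Δσ = 73 + 53.559 = 126.56 kPa.
Normally consolidated clay, so the full stress increment lies on the virgin compression line:
S_c = C_c·H/(1+e₀)·log₁₀(σ'_f/σ'_0) = 0.22×4.9/(1+1.15)×log₁₀(126.56/73)
    = 0.5014 × 0.23897 = 0.1198 m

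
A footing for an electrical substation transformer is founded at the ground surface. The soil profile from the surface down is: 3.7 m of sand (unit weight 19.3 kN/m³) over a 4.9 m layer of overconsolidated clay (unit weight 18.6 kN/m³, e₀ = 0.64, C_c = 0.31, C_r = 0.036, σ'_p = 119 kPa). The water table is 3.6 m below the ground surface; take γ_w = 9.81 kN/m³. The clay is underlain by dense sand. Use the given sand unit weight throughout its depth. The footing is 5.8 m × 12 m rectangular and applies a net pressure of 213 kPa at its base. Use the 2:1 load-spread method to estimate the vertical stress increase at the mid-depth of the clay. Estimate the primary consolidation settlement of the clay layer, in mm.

Mid-depth of clay below the ground surface: z = 3.7 + 4.9/2 = 6.15 m.
Total vertical stress at mid-clay: σ_v = 19.3×3.7 + 18.6×2.45 = 116.98 kPa.
Pore pressure: u = 9.81×(6.15 − 3.6) = 25.015 kPa.
Initial effective stress: σ'_0 = σ_v − u = 116.98 − 25.015 = 91.965 kPa.
Stress increase at mid-clay by the 2:1 spreading method:
Δσ = qBL/((B+z)(L+z)) = 213×5.8×12/((5.8+6.15)(12+6.15)) = 68.351 kPa
Final effective stress: σ'_f = 91.965 + 68.351 = 160.32 kPa.
σ'_f = 160.32 > σ'_p = 119 kPa, so the stress path crosses the preconsolidation pressure — recompression up to σ'_p, then virgin compression beyond:
S_c = H/(1+e₀)·[C_r·log₁₀(σ'_p/σ'_0) + C_c·log₁₀(σ'_f/σ'_p)]
    = 4.9/1.64 × [0.036×log₁₀(119/91.965) + 0.31×log₁₀(160.32/119)]
    = 2.9878 × [0.0040293 + 0.040127] = 0.1319 m

S_c ≈ 132 mm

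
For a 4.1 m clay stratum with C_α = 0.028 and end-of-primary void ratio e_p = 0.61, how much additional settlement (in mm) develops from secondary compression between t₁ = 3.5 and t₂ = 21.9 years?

Secondary compression: S_s = C_α·H/(1+e_p)·log₁₀(t₂/t₁)
S_s = 0.028×4.1/(1+0.61)×log₁₀(21.9/3.5)
    = 0.0713 × 0.7964 = 0.05679 m

S_s ≈ 56.8 mm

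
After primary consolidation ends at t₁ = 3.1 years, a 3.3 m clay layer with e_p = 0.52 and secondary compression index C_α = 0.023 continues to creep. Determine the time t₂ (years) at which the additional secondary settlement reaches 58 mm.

S_s = C_α·H/(1+e_p)·log₁₀(t₂/t₁) ⇒ log₁₀(t₂/t₁) = S_s·(1+e_p)/(C_α·H).
log₁₀(t₂/t₁) = 0.058 × (1+0.52) / (0.023×3.3) = 1.162
t₂ = t₁ × 10^1.162 = 3.1 × 14.51 = 44.97 years

t₂ ≈ 45 years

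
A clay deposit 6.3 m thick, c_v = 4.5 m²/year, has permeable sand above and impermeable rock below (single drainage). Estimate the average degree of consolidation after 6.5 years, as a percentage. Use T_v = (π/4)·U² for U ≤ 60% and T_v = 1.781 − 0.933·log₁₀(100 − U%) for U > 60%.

U ≈ 86.8 %

Drainage path length: H_d = H = 6.3 m (single drainage).
T_v = c_v·t/H_d² = 4.5×6.5/6.3² = 0.73696.
T_v = 0.73696 corresponds to the U > 60% branch:
U = 1 − 10^((1.781 − T_v)/0.933)/100 = 0.8685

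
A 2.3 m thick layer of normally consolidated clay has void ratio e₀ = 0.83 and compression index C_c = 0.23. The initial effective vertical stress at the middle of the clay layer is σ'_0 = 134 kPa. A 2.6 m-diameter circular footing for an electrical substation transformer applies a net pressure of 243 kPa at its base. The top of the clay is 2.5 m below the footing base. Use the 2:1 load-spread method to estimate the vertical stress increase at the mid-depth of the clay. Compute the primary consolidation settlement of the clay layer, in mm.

S_c ≈ 34.3 mm

Mid-depth of clay below the footing base: z = 2.5 + 2.3/2 = 3.65 m.
Stress increase at mid-clay by the 2:1 spreading method:
Δσ ≈ qD²/(D+z)² = 243×2.6²/(2.6+3.65)² = 42.053 kPa
Final effective stress: σ'_f = σ'_0 + Δσ = 134 + 42.053 = 176.05 kPa.
Normally consolidated clay, so the full stress increment lies on the virgin compression line:
S_c = C_c·H/(1+e₀)·log₁₀(σ'_f/σ'_0) = 0.23×2.3/(1+0.83)×log₁₀(176.05/134)
    = 0.28907 × 0.11853 = 0.03426 m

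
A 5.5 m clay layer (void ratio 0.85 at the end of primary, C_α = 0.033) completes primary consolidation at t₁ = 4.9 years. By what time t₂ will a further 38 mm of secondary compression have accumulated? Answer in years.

t₂ ≈ 12 years

S_s = C_α·H/(1+e_p)·log₁₀(t₂/t₁) ⇒ log₁₀(t₂/t₁) = S_s·(1+e_p)/(C_α·H).
log₁₀(t₂/t₁) = 0.038 × (1+0.85) / (0.033×5.5) = 0.3873
t₂ = t₁ × 10^0.3873 = 4.9 × 2.44 = 11.95 years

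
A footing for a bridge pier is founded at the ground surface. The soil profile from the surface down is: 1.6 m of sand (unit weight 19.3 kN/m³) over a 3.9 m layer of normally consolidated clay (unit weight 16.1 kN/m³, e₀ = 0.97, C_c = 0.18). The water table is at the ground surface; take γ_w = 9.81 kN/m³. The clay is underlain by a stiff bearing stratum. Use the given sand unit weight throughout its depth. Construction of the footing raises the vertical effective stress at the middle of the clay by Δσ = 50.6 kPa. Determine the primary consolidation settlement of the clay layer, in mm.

Mid-depth of clay below the ground surface: z = 1.6 + 3.9/2 = 3.55 m.
Total vertical stress at mid-clay: σ_v = 19.3×1.6 + 16.1×1.95 = 62.275 kPa.
Pore pressure: u = 9.81×(3.55 − 0) = 34.825 kPa.
Initial effective stress: σ'_0 = σ_v − u = 62.275 − 34.825 = 27.45 kPa.
Final effective stress: σ'_f = σ'_0 + Δσ = 27.45 + 50.6 = 78.05 kPa.
Normally consolidated clay, so the full stress increment lies on the virgin compression line:
S_c = C_c·H/(1+e₀)·log₁₀(σ'_f/σ'_0) = 0.18×3.9/(1+0.97)×log₁₀(78.05/27.45)
    = 0.35635 × 0.45383 = 0.1617 m

S_c ≈ 162 mm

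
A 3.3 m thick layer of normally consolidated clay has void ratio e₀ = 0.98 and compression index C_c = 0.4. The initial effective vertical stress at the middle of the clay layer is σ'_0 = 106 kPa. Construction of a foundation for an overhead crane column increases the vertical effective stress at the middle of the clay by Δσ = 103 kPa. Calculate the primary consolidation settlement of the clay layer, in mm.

Final effective stress: σ'_f = σ'_0 + Δσ = 106 + 103 = 209 kPa.
Normally consolidated clay, so the full stress increment lies on the virgin compression line:
S_c = C_c·H/(1+e₀)·log₁₀(σ'_f/σ'_0) = 0.4×3.3/(1+0.98)×log₁₀(209/106)
    = 0.66667 × 0.29484 = 0.1966 m

S_c ≈ 197 mm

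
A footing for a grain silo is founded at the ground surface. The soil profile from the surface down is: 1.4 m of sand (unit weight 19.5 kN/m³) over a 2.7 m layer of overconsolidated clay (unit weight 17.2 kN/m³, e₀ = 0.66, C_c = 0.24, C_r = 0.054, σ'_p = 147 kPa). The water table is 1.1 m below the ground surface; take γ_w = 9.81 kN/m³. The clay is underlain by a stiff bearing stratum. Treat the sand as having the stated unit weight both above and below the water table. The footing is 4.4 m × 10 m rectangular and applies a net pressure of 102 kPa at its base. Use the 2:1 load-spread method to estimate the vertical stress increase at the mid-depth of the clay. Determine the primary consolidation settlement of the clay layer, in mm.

Mid-depth of clay below the ground surface: z = 1.4 + 2.7/2 = 2.75 m.
Total vertical stress at mid-clay: σ_v = 19.5×1.4 + 17.2×1.35 = 50.52 kPa.
Pore pressure: u = 9.81×(2.75 − 1.1) = 16.186 kPa.
Initial effective stress: σ'_0 = σ_v − u = 50.52 − 16.186 = 34.334 kPa.
Stress increase at mid-clay by the 2:1 spreading method:
Δσ = qBL/((B+z)(L+z)) = 102×4.4×10/((4.4+2.75)(10+2.75)) = 49.231 kPa
Final effective stress: σ'_f = 34.334 + 49.231 = 83.565 kPa.
σ'_f = 83.565 ≤ σ'_p = 147 kPa, so the clay remains overconsolidated and only the recompression index applies:
S_c = C_r·H/(1+e₀)·log₁₀(σ'_f/σ'_0) = 0.054×2.7/1.66×log₁₀(83.565/34.334)
    = 0.087831 × 0.3863 = 0.03393 m

S_c ≈ 33.9 mm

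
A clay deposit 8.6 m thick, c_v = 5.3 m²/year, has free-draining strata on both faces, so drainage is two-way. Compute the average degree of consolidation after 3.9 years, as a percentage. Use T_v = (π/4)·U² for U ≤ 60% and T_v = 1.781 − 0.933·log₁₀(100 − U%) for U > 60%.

Drainage path length: H_d = H/2 = 4.3 m (double drainage).
T_v = c_v·t/H_d² = 5.3×3.9/4.3² = 1.1179.
T_v = 1.1179 corresponds to the U > 60% branch:
U = 1 − 10^((1.781 − T_v)/0.933)/100 = 0.9486

U ≈ 94.9 %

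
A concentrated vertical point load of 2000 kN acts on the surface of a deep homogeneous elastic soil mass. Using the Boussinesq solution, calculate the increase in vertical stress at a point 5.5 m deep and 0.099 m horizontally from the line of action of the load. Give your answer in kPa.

Boussinesq vertical stress below a point load on an elastic half-space:
Δσ_z = 3P/(2πz²) · [1 + (r/z)²]^(−5/2)
r/z = 0.099/5.5 = 0.018; [1+(r/z)²]^(−5/2) = 0.99919.
Δσ_z = 3×2000/(2π×5.5²) × 0.99919 = 31.568 × 0.99919 = 31.54 kPa

Δσ_z ≈ 31.5 kPa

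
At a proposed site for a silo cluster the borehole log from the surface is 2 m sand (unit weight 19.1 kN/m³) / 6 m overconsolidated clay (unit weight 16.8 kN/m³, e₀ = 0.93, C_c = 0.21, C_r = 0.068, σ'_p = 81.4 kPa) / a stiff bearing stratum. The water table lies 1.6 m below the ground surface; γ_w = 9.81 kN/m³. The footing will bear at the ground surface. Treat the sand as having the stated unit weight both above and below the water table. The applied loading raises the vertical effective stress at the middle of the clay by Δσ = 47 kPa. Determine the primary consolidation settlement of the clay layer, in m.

Mid-depth of clay below the ground surface: z = 2 + 6/2 = 5 m.
Total vertical stress at mid-clay: σ_v = 19.1×2 + 16.8×3 = 88.6 kPa.
Pore pressure: u = 9.81×(5 − 1.6) = 33.354 kPa.
Initial effective stress: σ'_0 = σ_v − u = 88.6 − 33.354 = 55.246 kPa.
Final effective stress: σ'_f = 55.246 + 47 = 102.25 kPa.
σ'_f = 102.25 > σ'_p = 81.4 kPa, so the stress path crosses the preconsolidation pressure — recompression up to σ'_p, then virgin compression beyond:
S_c = H/(1+e₀)·[C_r·log₁₀(σ'_p/σ'_0) + C_c·log₁₀(σ'_f/σ'_p)]
    = 6/1.93 × [0.068×log₁₀(81.4/55.246) + 0.21×log₁₀(102.25/81.4)]
    = 3.1088 × [0.011446 + 0.020798] = 0.1002 m

S_c ≈ 0.1 m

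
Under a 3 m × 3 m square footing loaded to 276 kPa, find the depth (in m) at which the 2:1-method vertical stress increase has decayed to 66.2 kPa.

z ≈ 3.13 m

2:1 spreading — at depth z the loaded area has grown by z in each plan dimension:
qB²/(B+z)² = Δσ_z ⇒ z = B(√(q/Δσ_z) − 1) = 3×(√(276/66.2) − 1) = 3.126 m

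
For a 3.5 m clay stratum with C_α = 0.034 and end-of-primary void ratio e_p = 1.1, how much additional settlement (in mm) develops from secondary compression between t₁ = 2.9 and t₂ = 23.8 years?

S_s ≈ 51.8 mm

Secondary compression: S_s = C_α·H/(1+e_p)·log₁₀(t₂/t₁)
S_s = 0.034×3.5/(1+1.1)×log₁₀(23.8/2.9)
    = 0.05667 × 0.9142 = 0.0518 m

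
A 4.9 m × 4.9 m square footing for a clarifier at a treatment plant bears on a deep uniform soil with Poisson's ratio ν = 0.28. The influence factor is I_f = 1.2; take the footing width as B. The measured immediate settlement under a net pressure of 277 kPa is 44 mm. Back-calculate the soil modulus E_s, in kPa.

E_s ≈ 34100 kPa

S_e = q·B·(1−ν²)/E_s · I_f  ⇒  E_s = q·B·(1−ν²)·I_f / S_e.
E_s = 277 × 4.9 × 0.9216 × 1.2 / 0.044 = 34120 kPa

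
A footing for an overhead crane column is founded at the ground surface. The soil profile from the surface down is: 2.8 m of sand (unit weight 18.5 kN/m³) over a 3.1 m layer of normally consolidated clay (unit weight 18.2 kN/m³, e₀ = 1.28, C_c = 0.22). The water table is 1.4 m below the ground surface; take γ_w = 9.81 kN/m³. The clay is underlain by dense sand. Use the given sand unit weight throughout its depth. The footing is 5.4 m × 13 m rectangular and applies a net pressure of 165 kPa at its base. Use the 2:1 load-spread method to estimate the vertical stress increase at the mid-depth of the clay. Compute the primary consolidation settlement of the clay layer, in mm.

S_c ≈ 110 mm

Mid-depth of clay below the ground surface: z = 2.8 + 3.1/2 = 4.35 m.
Total vertical stress at mid-clay: σ_v = 18.5×2.8 + 18.2×1.55 = 80.01 kPa.
Pore pressure: u = 9.81×(4.35 − 1.4) = 28.94 kPa.
Initial effective stress: σ'_0 = σ_v − u = 80.01 − 28.94 = 51.07 kPa.
Stress increase at mid-clay by the 2:1 spreading method:
Δσ = qBL/((B+z)(L+z)) = 165×5.4×13/((5.4+4.35)(13+4.35)) = 68.473 kPa
Final effective stress: σ'_f = σ'_0 + Δσ = 51.07 + 68.473 = 119.54 kPa.
Normally consolidated clay, so the full stress increment lies on the virgin compression line:
S_c = C_c·H/(1+e₀)·log₁₀(σ'_f/σ'_0) = 0.22×3.1/(1+1.28)×log₁₀(119.54/51.07)
    = 0.29912 × 0.36935 = 0.1105 m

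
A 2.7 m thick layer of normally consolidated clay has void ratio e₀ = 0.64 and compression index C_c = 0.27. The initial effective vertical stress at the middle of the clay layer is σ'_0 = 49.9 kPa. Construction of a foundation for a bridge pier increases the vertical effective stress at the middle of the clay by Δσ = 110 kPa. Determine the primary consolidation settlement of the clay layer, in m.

Final effective stress: σ'_f = σ'_0 + Δσ = 49.9 + 110 = 159.9 kPa.
Normally consolidated clay, so the full stress increment lies on the virgin compression line:
S_c = C_c·H/(1+e₀)·log₁₀(σ'_f/σ'_0) = 0.27×2.7/(1+0.64)×log₁₀(159.9/49.9)
    = 0.44451 × 0.50575 = 0.2248 m

S_c ≈ 0.225 m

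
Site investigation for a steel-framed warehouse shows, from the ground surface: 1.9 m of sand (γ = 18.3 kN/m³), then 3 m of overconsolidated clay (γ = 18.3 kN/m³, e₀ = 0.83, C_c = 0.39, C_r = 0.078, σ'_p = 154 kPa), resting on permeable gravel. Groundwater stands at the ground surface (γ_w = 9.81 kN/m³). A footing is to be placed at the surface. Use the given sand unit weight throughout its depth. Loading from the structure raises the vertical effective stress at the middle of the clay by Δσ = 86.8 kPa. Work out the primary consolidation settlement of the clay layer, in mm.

S_c ≈ 77.1 mm

Mid-depth of clay below the ground surface: z = 1.9 + 3/2 = 3.4 m.
Total vertical stress at mid-clay: σ_v = 18.3×1.9 + 18.3×1.5 = 62.22 kPa.
Pore pressure: u = 9.81×(3.4 − 0) = 33.354 kPa.
Initial effective stress: σ'_0 = σ_v − u = 62.22 − 33.354 = 28.866 kPa.
Final effective stress: σ'_f = 28.866 + 86.8 = 115.67 kPa.
σ'_f = 115.67 ≤ σ'_p = 154 kPa, so the clay remains overconsolidated and only the recompression index applies:
S_c = C_r·H/(1+e₀)·log₁₀(σ'_f/σ'_0) = 0.078×3/1.83×log₁₀(115.67/28.866)
    = 0.12787 × 0.60283 = 0.07708 m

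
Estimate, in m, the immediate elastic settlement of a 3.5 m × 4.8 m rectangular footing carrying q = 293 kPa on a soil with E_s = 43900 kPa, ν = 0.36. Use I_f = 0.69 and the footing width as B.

Immediate (elastic) settlement: S_e = q·B·(1−ν²)/E_s · I_f.
S_e = 293 × 3.5 × (1 − 0.36²) / 43900 × 0.69
    = 293 × 3.5 × 0.8704 / 43900 × 0.69
    = 0.01403 m

S_e ≈ 0.014 m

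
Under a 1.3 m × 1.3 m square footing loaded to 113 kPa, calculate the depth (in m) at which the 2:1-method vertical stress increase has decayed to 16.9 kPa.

z ≈ 2.06 m

2:1 spreading — at depth z the loaded area has grown by z in each plan dimension:
qB²/(B+z)² = Δσ_z ⇒ z = B(√(q/Δσ_z) − 1) = 1.3×(√(113/16.9) − 1) = 2.062 m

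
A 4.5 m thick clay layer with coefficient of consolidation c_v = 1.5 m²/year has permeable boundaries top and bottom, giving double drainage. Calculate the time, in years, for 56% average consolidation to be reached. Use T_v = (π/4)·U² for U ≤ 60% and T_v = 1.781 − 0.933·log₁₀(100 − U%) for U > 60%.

t ≈ 0.831 years

Drainage path length: H_d = H/2 = 2.25 m (double drainage).
U ≤ 60%: T_v = (π/4)·U² = (π/4)×0.56² = 0.2463.
t = T_v·H_d²/c_v = 0.2463×2.25²/1.5 = 0.8313 years.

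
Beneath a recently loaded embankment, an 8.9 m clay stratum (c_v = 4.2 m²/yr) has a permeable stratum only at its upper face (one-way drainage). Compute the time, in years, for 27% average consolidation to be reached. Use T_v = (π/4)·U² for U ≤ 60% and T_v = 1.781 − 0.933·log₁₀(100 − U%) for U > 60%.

t ≈ 1.08 years

Drainage path length: H_d = H = 8.9 m (single drainage).
U ≤ 60%: T_v = (π/4)·U² = (π/4)×0.27² = 0.057256.
t = T_v·H_d²/c_v = 0.057256×8.9²/4.2 = 1.08 years.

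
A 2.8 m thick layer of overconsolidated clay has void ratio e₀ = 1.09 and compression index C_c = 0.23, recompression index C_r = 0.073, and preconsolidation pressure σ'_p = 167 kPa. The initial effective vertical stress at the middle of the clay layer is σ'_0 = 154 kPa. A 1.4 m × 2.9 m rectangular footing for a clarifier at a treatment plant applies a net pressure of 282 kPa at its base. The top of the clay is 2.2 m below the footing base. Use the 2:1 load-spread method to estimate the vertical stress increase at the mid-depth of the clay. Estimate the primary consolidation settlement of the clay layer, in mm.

S_c ≈ 20.2 mm

Mid-depth of clay below the footing base: z = 2.2 + 2.8/2 = 3.6 m.
Stress increase at mid-clay by the 2:1 spreading method:
Δσ = qBL/((B+z)(L+z)) = 282×1.4×2.9/((1.4+3.6)(2.9+3.6)) = 35.228 kPa
Final effective stress: σ'_f = 154 + 35.228 = 189.23 kPa.
σ'_f = 189.23 > σ'_p = 167 kPa, so the stress path crosses the preconsolidation pressure — recompression up to σ'_p, then virgin compression beyond:
S_c = H/(1+e₀)·[C_r·log₁₀(σ'_p/σ'_0) + C_c·log₁₀(σ'_f/σ'_p)]
    = 2.8/2.09 × [0.073×log₁₀(167/154) + 0.23×log₁₀(189.23/167)]
    = 1.3397 × [0.0025693 + 0.012483] = 0.02017 m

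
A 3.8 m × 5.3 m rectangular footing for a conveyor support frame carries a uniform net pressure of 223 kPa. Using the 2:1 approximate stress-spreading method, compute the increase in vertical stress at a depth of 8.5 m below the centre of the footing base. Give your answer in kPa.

Δσ_z ≈ 26.5 kPa

By the 2:1 method the load spreads at 1 horizontal : 2 vertical, so at depth z the loaded area has grown by z in each plan dimension:
Δσ = qBL/((B+z)(L+z)) = 223×3.8×5.3/((3.8+8.5)(5.3+8.5)) = 26.459 kPa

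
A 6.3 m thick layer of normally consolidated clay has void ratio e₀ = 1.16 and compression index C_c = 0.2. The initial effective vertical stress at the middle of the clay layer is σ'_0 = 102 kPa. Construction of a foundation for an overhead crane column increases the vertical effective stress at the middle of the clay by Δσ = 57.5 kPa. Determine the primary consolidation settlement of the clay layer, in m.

S_c ≈ 0.113 m

Final effective stress: σ'_f = σ'_0 + Δσ = 102 + 57.5 = 159.5 kPa.
Normally consolidated clay, so the full stress increment lies on the virgin compression line:
S_c = C_c·H/(1+e₀)·log₁₀(σ'_f/σ'_0) = 0.2×6.3/(1+1.16)×log₁₀(159.5/102)
    = 0.58333 × 0.19416 = 0.1133 m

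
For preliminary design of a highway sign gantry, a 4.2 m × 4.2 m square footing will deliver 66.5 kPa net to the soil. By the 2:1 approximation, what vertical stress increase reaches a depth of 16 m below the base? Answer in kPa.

By the 2:1 method the load spreads at 1 horizontal : 2 vertical, so at depth z the loaded area has grown by z in each plan dimension:
Δσ = qBL/((B+z)(L+z)) = 66.5×4.2×4.2/((4.2+16)(4.2+16)) = 2.8749 kPa

Δσ_z ≈ 2.87 kPa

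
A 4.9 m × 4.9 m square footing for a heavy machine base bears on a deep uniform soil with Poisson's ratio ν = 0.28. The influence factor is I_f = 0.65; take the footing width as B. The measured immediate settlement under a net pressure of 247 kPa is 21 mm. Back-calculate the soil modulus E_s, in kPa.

S_e = q·B·(1−ν²)/E_s · I_f  ⇒  E_s = q·B·(1−ν²)·I_f / S_e.
E_s = 247 × 4.9 × 0.9216 × 0.65 / 0.021 = 34520 kPa

E_s ≈ 34500 kPa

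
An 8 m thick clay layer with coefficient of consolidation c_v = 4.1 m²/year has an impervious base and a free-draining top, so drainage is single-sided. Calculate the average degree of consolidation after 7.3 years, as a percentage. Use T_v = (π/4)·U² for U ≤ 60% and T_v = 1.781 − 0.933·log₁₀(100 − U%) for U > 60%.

U ≈ 74.4 %

Drainage path length: H_d = H = 8 m (single drainage).
T_v = c_v·t/H_d² = 4.1×7.3/8² = 0.46766.
T_v = 0.46766 corresponds to the U > 60% branch:
U = 1 − 10^((1.781 − T_v)/0.933)/100 = 0.7443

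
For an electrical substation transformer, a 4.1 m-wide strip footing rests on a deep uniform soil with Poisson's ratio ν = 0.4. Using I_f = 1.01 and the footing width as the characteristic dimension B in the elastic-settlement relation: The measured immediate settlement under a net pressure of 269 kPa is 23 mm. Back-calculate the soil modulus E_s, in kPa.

E_s ≈ 40700 kPa

S_e = q·B·(1−ν²)/E_s · I_f  ⇒  E_s = q·B·(1−ν²)·I_f / S_e.
E_s = 269 × 4.1 × 0.84 × 1.01 / 0.023 = 40680 kPa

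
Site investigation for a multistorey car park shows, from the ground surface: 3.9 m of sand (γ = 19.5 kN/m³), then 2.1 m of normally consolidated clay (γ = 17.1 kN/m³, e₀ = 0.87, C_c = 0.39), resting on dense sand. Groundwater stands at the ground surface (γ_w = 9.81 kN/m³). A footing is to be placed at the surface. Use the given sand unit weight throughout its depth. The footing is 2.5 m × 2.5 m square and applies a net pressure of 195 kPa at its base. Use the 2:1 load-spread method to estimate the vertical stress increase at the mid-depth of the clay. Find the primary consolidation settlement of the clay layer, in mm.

Mid-depth of clay below the ground surface: z = 3.9 + 2.1/2 = 4.95 m.
Total vertical stress at mid-clay: σ_v = 19.5×3.9 + 17.1×1.05 = 94.005 kPa.
Pore pressure: u = 9.81×(4.95 − 0) = 48.56 kPa.
Initial effective stress: σ'_0 = σ_v − u = 94.005 − 48.56 = 45.445 kPa.
Stress increase at mid-clay by the 2:1 spreading method:
Δσ = qBL/((B+z)(L+z)) = 195×2.5×2.5/((2.5+4.95)(2.5+4.95)) = 21.958 kPa
Final effective stress: σ'_f = σ'_0 + Δσ = 45.445 + 21.958 = 67.403 kPa.
Normally consolidated clay, so the full stress increment lies on the virgin compression line:
S_c = C_c·H/(1+e₀)·log₁₀(σ'_f/σ'_0) = 0.39×2.1/(1+0.87)×log₁₀(67.403/45.445)
    = 0.43797 × 0.17119 = 0.07498 m

S_c ≈ 75 mm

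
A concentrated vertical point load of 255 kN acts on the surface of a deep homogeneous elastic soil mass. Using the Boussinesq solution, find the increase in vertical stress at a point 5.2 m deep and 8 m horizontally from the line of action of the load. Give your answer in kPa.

Boussinesq vertical stress below a point load on an elastic half-space:
Δσ_z = 3P/(2πz²) · [1 + (r/z)²]^(−5/2)
r/z = 8/5.2 = 1.5385; [1+(r/z)²]^(−5/2) = 0.048077.
Δσ_z = 3×255/(2π×5.2²) × 0.048077 = 4.5027 × 0.048077 = 0.2165 kPa

Δσ_z ≈ 0.216 kPa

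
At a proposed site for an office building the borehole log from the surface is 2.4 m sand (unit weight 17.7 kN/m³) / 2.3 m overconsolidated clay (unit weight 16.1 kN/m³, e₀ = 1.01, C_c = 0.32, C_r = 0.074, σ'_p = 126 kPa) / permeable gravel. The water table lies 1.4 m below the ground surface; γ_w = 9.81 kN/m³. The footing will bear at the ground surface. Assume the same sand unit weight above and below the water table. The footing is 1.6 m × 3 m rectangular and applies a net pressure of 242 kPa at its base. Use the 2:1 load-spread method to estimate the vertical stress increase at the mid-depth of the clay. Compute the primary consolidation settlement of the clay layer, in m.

S_c ≈ 0.0229 m

Mid-depth of clay below the ground surface: z = 2.4 + 2.3/2 = 3.55 m.
Total vertical stress at mid-clay: σ_v = 17.7×2.4 + 16.1×1.15 = 60.995 kPa.
Pore pressure: u = 9.81×(3.55 − 1.4) = 21.091 kPa.
Initial effective stress: σ'_0 = σ_v − u = 60.995 − 21.091 = 39.904 kPa.
Stress increase at mid-clay by the 2:1 spreading method:
Δσ = qBL/((B+z)(L+z)) = 242×1.6×3/((1.6+3.55)(3+3.55)) = 34.436 kPa
Final effective stress: σ'_f = 39.904 + 34.436 = 74.34 kPa.
σ'_f = 74.34 ≤ σ'_p = 126 kPa, so the clay remains overconsolidated and only the recompression index applies:
S_c = C_r·H/(1+e₀)·log₁₀(σ'_f/σ'_0) = 0.074×2.3/2.01×log₁₀(74.34/39.904)
    = 0.084678 × 0.27021 = 0.02288 m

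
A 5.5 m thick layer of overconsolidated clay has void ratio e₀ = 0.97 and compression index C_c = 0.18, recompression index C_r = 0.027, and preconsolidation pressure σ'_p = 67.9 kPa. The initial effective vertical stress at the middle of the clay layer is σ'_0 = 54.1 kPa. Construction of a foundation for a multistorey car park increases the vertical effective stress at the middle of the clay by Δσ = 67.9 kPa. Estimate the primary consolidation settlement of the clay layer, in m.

Final effective stress: σ'_f = 54.1 + 67.9 = 122 kPa.
σ'_f = 122 > σ'_p = 67.9 kPa, so the stress path crosses the preconsolidation pressure — recompression up to σ'_p, then virgin compression beyond:
S_c = H/(1+e₀)·[C_r·log₁₀(σ'_p/σ'_0) + C_c·log₁₀(σ'_f/σ'_p)]
    = 5.5/1.97 × [0.027×log₁₀(67.9/54.1) + 0.18×log₁₀(122/67.9)]
    = 2.7919 × [0.0026642 + 0.045808] = 0.1353 m

S_c ≈ 0.135 m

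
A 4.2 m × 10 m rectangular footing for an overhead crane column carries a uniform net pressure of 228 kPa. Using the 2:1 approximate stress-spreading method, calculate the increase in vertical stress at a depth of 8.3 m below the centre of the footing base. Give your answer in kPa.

By the 2:1 method the load spreads at 1 horizontal : 2 vertical, so at depth z the loaded area has grown by z in each plan dimension:
Δσ = qBL/((B+z)(L+z)) = 228×4.2×10/((4.2+8.3)(10+8.3)) = 41.862 kPa

Δσ_z ≈ 41.9 kPa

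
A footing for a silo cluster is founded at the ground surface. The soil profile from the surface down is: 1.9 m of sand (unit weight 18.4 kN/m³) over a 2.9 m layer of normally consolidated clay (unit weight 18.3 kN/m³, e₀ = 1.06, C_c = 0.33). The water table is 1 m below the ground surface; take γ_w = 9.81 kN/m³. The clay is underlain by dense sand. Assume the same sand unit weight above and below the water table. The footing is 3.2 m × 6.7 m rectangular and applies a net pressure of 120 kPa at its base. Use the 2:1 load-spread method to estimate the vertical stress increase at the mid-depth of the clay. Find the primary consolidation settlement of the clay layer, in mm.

S_c ≈ 142 mm

Mid-depth of clay below the ground surface: z = 1.9 + 2.9/2 = 3.35 m.
Total vertical stress at mid-clay: σ_v = 18.4×1.9 + 18.3×1.45 = 61.495 kPa.
Pore pressure: u = 9.81×(3.35 − 1) = 23.054 kPa.
Initial effective stress: σ'_0 = σ_v − u = 61.495 − 23.054 = 38.441 kPa.
Stress increase at mid-clay by the 2:1 spreading method:
Δσ = qBL/((B+z)(L+z)) = 120×3.2×6.7/((3.2+3.35)(6.7+3.35)) = 39.084 kPa
Final effective stress: σ'_f = σ'_0 + Δσ = 38.441 + 39.084 = 77.525 kPa.
Normally consolidated clay, so the full stress increment lies on the virgin compression line:
S_c = C_c·H/(1+e₀)·log₁₀(σ'_f/σ'_0) = 0.33×2.9/(1+1.06)×log₁₀(77.525/38.441)
    = 0.46456 × 0.30465 = 0.1415 m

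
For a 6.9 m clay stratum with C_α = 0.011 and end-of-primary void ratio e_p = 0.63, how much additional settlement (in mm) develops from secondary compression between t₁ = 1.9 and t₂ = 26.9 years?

S_s ≈ 53.6 mm

Secondary compression: S_s = C_α·H/(1+e_p)·log₁₀(t₂/t₁)
S_s = 0.011×6.9/(1+0.63)×log₁₀(26.9/1.9)
    = 0.04656 × 1.151 = 0.0536 m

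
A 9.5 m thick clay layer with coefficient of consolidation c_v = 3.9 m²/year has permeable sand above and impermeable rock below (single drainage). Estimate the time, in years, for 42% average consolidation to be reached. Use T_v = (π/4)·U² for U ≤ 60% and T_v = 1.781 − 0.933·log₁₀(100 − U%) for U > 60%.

Drainage path length: H_d = H = 9.5 m (single drainage).
U ≤ 60%: T_v = (π/4)·U² = (π/4)×0.42² = 0.13854.
t = T_v·H_d²/c_v = 0.13854×9.5²/3.9 = 3.206 years.

t ≈ 3.21 years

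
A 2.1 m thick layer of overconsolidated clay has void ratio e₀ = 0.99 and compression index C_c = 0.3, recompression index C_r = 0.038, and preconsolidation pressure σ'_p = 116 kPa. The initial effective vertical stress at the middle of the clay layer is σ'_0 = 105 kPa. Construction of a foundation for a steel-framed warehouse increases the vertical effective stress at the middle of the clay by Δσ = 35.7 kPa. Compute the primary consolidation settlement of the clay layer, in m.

Final effective stress: σ'_f = 105 + 35.7 = 140.7 kPa.
σ'_f = 140.7 > σ'_p = 116 kPa, so the stress path crosses the preconsolidation pressure — recompression up to σ'_p, then virgin compression beyond:
S_c = H/(1+e₀)·[C_r·log₁₀(σ'_p/σ'_0) + C_c·log₁₀(σ'_f/σ'_p)]
    = 2.1/1.99 × [0.038×log₁₀(116/105) + 0.3×log₁₀(140.7/116)]
    = 1.0553 × [0.0016442 + 0.025151] = 0.02828 m

S_c ≈ 0.0283 m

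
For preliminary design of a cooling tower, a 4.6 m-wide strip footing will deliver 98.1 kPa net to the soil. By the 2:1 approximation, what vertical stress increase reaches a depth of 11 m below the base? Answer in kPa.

Δσ_z ≈ 28.9 kPa

By the 2:1 method the load spreads at 1 horizontal : 2 vertical, so at depth z the loaded area has grown by z in each plan dimension:
Δσ = qB/(B+z) = 98.1×4.6/(4.6+11) = 28.927 kPa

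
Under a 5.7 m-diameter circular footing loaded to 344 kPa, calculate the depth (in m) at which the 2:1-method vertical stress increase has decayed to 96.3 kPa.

2:1 spreading — at depth z the loaded area has grown by z in each plan dimension:
qD²/(D+z)² = Δσ_z ⇒ z = D(√(q/Δσ_z) − 1) = 5.7×(√(344/96.3) − 1) = 5.073 m

z ≈ 5.07 m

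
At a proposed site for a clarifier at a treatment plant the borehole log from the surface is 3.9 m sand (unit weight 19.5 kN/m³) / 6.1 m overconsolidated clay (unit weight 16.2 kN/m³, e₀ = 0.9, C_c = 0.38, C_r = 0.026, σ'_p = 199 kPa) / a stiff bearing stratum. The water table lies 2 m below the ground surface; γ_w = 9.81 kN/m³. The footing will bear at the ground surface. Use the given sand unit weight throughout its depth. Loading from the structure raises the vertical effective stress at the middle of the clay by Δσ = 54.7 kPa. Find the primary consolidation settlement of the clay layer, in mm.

S_c ≈ 19.5 mm

Mid-depth of clay below the ground surface: z = 3.9 + 6.1/2 = 6.95 m.
Total vertical stress at mid-clay: σ_v = 19.5×3.9 + 16.2×3.05 = 125.46 kPa.
Pore pressure: u = 9.81×(6.95 − 2) = 48.56 kPa.
Initial effective stress: σ'_0 = σ_v − u = 125.46 − 48.56 = 76.9 kPa.
Final effective stress: σ'_f = 76.9 + 54.7 = 131.6 kPa.
σ'_f = 131.6 ≤ σ'_p = 199 kPa, so the clay remains overconsolidated and only the recompression index applies:
S_c = C_r·H/(1+e₀)·log₁₀(σ'_f/σ'_0) = 0.026×6.1/1.9×log₁₀(131.6/76.9)
    = 0.083473 × 0.23333 = 0.01948 m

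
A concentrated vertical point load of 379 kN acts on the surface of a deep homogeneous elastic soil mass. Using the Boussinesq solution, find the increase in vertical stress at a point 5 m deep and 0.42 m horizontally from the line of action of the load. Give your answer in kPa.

Boussinesq vertical stress below a point load on an elastic half-space:
Δσ_z = 3P/(2πz²) · [1 + (r/z)²]^(−5/2)
r/z = 0.42/5 = 0.084; [1+(r/z)²]^(−5/2) = 0.98258.
Δσ_z = 3×379/(2π×5²) × 0.98258 = 7.2384 × 0.98258 = 7.112 kPa

Δσ_z ≈ 7.11 kPa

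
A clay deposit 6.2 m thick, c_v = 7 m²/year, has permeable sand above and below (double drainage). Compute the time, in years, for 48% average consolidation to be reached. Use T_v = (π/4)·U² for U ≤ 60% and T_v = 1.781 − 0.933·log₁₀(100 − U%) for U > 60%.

Drainage path length: H_d = H/2 = 3.1 m (double drainage).
U ≤ 60%: T_v = (π/4)·U² = (π/4)×0.48² = 0.18096.
t = T_v·H_d²/c_v = 0.18096×3.1²/7 = 0.2484 years.

t ≈ 0.248 years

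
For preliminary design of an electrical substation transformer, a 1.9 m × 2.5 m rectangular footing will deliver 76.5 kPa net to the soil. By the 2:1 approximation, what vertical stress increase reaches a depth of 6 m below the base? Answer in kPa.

Δσ_z ≈ 5.41 kPa

By the 2:1 method the load spreads at 1 horizontal : 2 vertical, so at depth z the loaded area has grown by z in each plan dimension:
Δσ = qBL/((B+z)(L+z)) = 76.5×1.9×2.5/((1.9+6)(2.5+6)) = 5.4114 kPa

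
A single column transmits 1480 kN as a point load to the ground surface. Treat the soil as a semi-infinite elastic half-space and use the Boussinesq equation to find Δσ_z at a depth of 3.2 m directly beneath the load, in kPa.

Δσ_z ≈ 69 kPa

Boussinesq vertical stress below a point load on an elastic half-space:
Δσ_z = 3P/(2πz²) · [1 + (r/z)²]^(−5/2)
r/z = 0/3.2 = 0; [1+(r/z)²]^(−5/2) = 1.
Δσ_z = 3×1480/(2π×3.2²) × 1 = 69.009 × 1 = 69.01 kPa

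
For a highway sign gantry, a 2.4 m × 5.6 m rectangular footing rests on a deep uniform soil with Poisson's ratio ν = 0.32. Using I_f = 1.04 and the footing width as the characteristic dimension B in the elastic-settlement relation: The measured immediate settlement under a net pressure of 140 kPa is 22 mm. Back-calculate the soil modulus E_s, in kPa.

E_s ≈ 14300 kPa

S_e = q·B·(1−ν²)/E_s · I_f  ⇒  E_s = q·B·(1−ν²)·I_f / S_e.
E_s = 140 × 2.4 × 0.8976 × 1.04 / 0.022 = 14260 kPa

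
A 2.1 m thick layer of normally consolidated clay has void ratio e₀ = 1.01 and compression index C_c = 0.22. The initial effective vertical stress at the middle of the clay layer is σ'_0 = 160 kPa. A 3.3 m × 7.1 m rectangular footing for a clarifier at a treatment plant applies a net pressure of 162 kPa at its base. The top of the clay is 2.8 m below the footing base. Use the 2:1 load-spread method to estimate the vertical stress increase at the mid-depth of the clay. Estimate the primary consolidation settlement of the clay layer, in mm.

S_c ≈ 26.4 mm

Mid-depth of clay below the footing base: z = 2.8 + 2.1/2 = 3.85 m.
Stress increase at mid-clay by the 2:1 spreading method:
Δσ = qBL/((B+z)(L+z)) = 162×3.3×7.1/((3.3+3.85)(7.1+3.85)) = 48.481 kPa
Final effective stress: σ'_f = σ'_0 + Δσ = 160 + 48.481 = 208.48 kPa.
Normally consolidated clay, so the full stress increment lies on the virgin compression line:
S_c = C_c·H/(1+e₀)·log₁₀(σ'_f/σ'_0) = 0.22×2.1/(1+1.01)×log₁₀(208.48/160)
    = 0.22985 × 0.11494 = 0.02642 m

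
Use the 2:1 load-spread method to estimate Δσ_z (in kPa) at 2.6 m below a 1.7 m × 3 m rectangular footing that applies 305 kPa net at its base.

Δσ_z ≈ 64.6 kPa

By the 2:1 method the load spreads at 1 horizontal : 2 vertical, so at depth z the loaded area has grown by z in each plan dimension:
Δσ = qBL/((B+z)(L+z)) = 305×1.7×3/((1.7+2.6)(3+2.6)) = 64.597 kPa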